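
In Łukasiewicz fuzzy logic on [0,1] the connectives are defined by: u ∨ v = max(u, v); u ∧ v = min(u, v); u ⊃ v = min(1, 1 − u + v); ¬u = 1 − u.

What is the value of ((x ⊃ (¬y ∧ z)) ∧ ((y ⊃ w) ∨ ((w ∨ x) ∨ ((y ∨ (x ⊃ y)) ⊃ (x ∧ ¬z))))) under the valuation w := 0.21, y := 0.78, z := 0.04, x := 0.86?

0.18

¬y: Łukasiewicz ¬ gives 1 − 0.78 = 0.22
(¬y ∧ z) = min(0.22, 0.04) = 0.04
(x ⊃ (¬y ∧ z)): min(1, 1 − 0.86 + 0.04) = 0.18
(y ⊃ w): min(1, 1 − 0.78 + 0.21) = 0.43
(w ∨ x) = max(0.21, 0.86) = 0.86
(x ⊃ y): min(1, 1 − 0.86 + 0.78) = 0.92
(y ∨ (x ⊃ y)) = max(0.78, 0.92) = 0.92
¬z: Łukasiewicz ¬ gives 1 − 0.04 = 0.96
(x ∧ ¬z) = min(0.86, 0.96) = 0.86
((y ∨ (x ⊃ y)) ⊃ (x ∧ ¬z)): min(1, 1 − 0.92 + 0.86) = 0.94
((w ∨ x) ∨ ((y ∨ (x ⊃ y)) ⊃ (x ∧ ¬z))) = max(0.86, 0.94) = 0.94
((y ⊃ w) ∨ ((w ∨ x) ∨ ((y ∨ (x ⊃ y)) ⊃ (x ∧ ¬z)))) = max(0.43, 0.94) = 0.94
((x ⊃ (¬y ∧ z)) ∧ ((y ⊃ w) ∨ ((w ∨ x) ∨ ((y ∨ (x ⊃ y)) ⊃ (x ∧ ¬z))))) = min(0.18, 0.94) = 0.18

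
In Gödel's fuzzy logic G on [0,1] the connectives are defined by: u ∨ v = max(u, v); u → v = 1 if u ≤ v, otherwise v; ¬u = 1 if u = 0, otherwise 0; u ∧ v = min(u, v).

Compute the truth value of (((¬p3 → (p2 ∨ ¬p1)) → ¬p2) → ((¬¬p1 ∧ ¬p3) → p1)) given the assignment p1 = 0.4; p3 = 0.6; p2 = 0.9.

¬p3: Gödel ¬ of 0.6 = 0 (operand ≠ 0)
¬p1: Gödel ¬ of 0.4 = 0 (operand ≠ 0)
(p2 ∨ ¬p1) = max(0.9, 0) = 0.9
(¬p3 → (p2 ∨ ¬p1)): 0 ≤ 0.9, so result = 1
¬p2: Gödel ¬ of 0.9 = 0 (operand ≠ 0)
((¬p3 → (p2 ∨ ¬p1)) → ¬p2): 1 > 0, so result = 0
¬p1: Gödel ¬ of 0.4 = 0 (operand ≠ 0)
¬¬p1: Gödel ¬ of 0 = 1 (operand is 0)
¬p3: Gödel ¬ of 0.6 = 0 (operand ≠ 0)
(¬¬p1 ∧ ¬p3) = min(1, 0) = 0
((¬¬p1 ∧ ¬p3) → p1): 0 ≤ 0.4, so result = 1
(((¬p3 → (p2 ∨ ¬p1)) → ¬p2) → ((¬¬p1 ∧ ¬p3) → p1)): 0 ≤ 1, so result = 1

1.00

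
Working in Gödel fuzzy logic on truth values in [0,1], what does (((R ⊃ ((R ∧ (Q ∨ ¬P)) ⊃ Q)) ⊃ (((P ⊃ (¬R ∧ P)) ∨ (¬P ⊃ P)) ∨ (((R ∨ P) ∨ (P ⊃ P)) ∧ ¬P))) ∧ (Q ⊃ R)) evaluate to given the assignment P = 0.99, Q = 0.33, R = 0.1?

0.10

¬P: Gödel ¬ of 0.99 = 0 (operand ≠ 0)
(Q ∨ ¬P) = max(0.33, 0) = 0.33
(R ∧ (Q ∨ ¬P)) = min(0.1, 0.33) = 0.1
((R ∧ (Q ∨ ¬P)) ⊃ Q): 0.1 ≤ 0.33, so result = 1
(R ⊃ ((R ∧ (Q ∨ ¬P)) ⊃ Q)): 0.1 ≤ 1, so result = 1
¬R: Gödel ¬ of 0.1 = 0 (operand ≠ 0)
(¬R ∧ P) = min(0, 0.99) = 0
(P ⊃ (¬R ∧ P)): 0.99 > 0, so result = 0
¬P: Gödel ¬ of 0.99 = 0 (operand ≠ 0)
(¬P ⊃ P): 0 ≤ 0.99, so result = 1
((P ⊃ (¬R ∧ P)) ∨ (¬P ⊃ P)) = max(0, 1) = 1
(R ∨ P) = max(0.1, 0.99) = 0.99
(P ⊃ P): 0.99 ≤ 0.99, so result = 1
((R ∨ P) ∨ (P ⊃ P)) = max(0.99, 1) = 1
¬P: Gödel ¬ of 0.99 = 0 (operand ≠ 0)
(((R ∨ P) ∨ (P ⊃ P)) ∧ ¬P) = min(1, 0) = 0
(((P ⊃ (¬R ∧ P)) ∨ (¬P ⊃ P)) ∨ (((R ∨ P) ∨ (P ⊃ P)) ∧ ¬P)) = max(1, 0) = 1
((R ⊃ ((R ∧ (Q ∨ ¬P)) ⊃ Q)) ⊃ (((P ⊃ (¬R ∧ P)) ∨ (¬P ⊃ P)) ∨ (((R ∨ P) ∨ (P ⊃ P)) ∧ ¬P))): 1 ≤ 1, so result = 1
(Q ⊃ R): 0.33 > 0.1, so result = 0.1
(((R ⊃ ((R ∧ (Q ∨ ¬P)) ⊃ Q)) ⊃ (((P ⊃ (¬R ∧ P)) ∨ (¬P ⊃ P)) ∨ (((R ∨ P) ∨ (P ⊃ P)) ∧ ¬P))) ∧ (Q ⊃ R)) = min(1, 0.1) = 0.1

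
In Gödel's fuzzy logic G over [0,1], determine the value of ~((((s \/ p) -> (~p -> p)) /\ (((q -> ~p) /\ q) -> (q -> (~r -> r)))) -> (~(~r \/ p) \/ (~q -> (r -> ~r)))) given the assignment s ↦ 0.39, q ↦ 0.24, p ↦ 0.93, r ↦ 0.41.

0.00

(s \/ p) = max(0.39, 0.93) = 0.93
~p: Gödel ¬ of 0.93 = 0 (operand ≠ 0)
(~p -> p): 0 ≤ 0.93, so result = 1
((s \/ p) -> (~p -> p)): 0.93 ≤ 1, so result = 1
~p: Gödel ¬ of 0.93 = 0 (operand ≠ 0)
(q -> ~p): 0.24 > 0, so result = 0
((q -> ~p) /\ q) = min(0, 0.24) = 0
~r: Gödel ¬ of 0.41 = 0 (operand ≠ 0)
(~r -> r): 0 ≤ 0.41, so result = 1
(q -> (~r -> r)): 0.24 ≤ 1, so result = 1
(((q -> ~p) /\ q) -> (q -> (~r -> r))): 0 ≤ 1, so result = 1
(((s \/ p) -> (~p -> p)) /\ (((q -> ~p) /\ q) -> (q -> (~r -> r)))) = min(1, 1) = 1
~r: Gödel ¬ of 0.41 = 0 (operand ≠ 0)
(~r \/ p) = max(0, 0.93) = 0.93
~(~r \/ p): Gödel ¬ of 0.93 = 0 (operand ≠ 0)
~q: Gödel ¬ of 0.24 = 0 (operand ≠ 0)
~r: Gödel ¬ of 0.41 = 0 (operand ≠ 0)
(r -> ~r): 0.41 > 0, so result = 0
(~q -> (r -> ~r)): 0 ≤ 0, so result = 1
(~(~r \/ p) \/ (~q -> (r -> ~r))) = max(0, 1) = 1
((((s \/ p) -> (~p -> p)) /\ (((q -> ~p) /\ q) -> (q -> (~r -> r)))) -> (~(~r \/ p) \/ (~q -> (r -> ~r)))): 1 ≤ 1, so result = 1
~((((s \/ p) -> (~p -> p)) /\ (((q -> ~p) /\ q) -> (q -> (~r -> r)))) -> (~(~r \/ p) \/ (~q -> (r -> ~r)))): Gödel ¬ of 1 = 0 (operand ≠ 0)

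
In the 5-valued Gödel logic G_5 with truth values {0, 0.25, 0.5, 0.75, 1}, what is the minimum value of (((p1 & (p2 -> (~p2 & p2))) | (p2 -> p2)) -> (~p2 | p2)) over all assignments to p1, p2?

The minimum is attained at p1 = 0, p2 = 0.25:
  ~p2: Gödel ¬ of 0.25 = 0 (operand ≠ 0)
  (~p2 & p2) = min(0, 0.25) = 0
  (p2 -> (~p2 & p2)): 0.25 > 0, so result = 0
  (p1 & (p2 -> (~p2 & p2))) = min(0, 0) = 0
  (p2 -> p2): 0.25 ≤ 0.25, so result = 1
  ((p1 & (p2 -> (~p2 & p2))) | (p2 -> p2)) = max(0, 1) = 1
  ~p2: Gödel ¬ of 0.25 = 0 (operand ≠ 0)
  (~p2 | p2) = max(0, 0.25) = 0.25
  (((p1 & (p2 -> (~p2 & p2))) | (p2 -> p2)) -> (~p2 | p2)): 1 > 0.25, so result = 0.25
Checking all 25 assignments confirms none give a value below 0.25.

0.25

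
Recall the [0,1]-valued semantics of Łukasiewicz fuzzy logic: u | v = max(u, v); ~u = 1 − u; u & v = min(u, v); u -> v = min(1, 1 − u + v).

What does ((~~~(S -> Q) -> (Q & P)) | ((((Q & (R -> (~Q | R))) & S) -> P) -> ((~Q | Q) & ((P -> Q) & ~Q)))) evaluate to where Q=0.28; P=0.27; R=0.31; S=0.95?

(S -> Q): min(1, 1 − 0.95 + 0.28) = 0.33
~(S -> Q): Łukasiewicz ¬ gives 1 − 0.33 = 0.67
~~(S -> Q): Łukasiewicz ¬ gives 1 − 0.67 = 0.33
~~~(S -> Q): Łukasiewicz ¬ gives 1 − 0.33 = 0.67
(Q & P) = min(0.28, 0.27) = 0.27
(~~~(S -> Q) -> (Q & P)): min(1, 1 − 0.67 + 0.27) = 0.6
~Q: Łukasiewicz ¬ gives 1 − 0.28 = 0.72
(~Q | R) = max(0.72, 0.31) = 0.72
(R -> (~Q | R)): min(1, 1 − 0.31 + 0.72) = 1
(Q & (R -> (~Q | R))) = min(0.28, 1) = 0.28
((Q & (R -> (~Q | R))) & S) = min(0.28, 0.95) = 0.28
(((Q & (R -> (~Q | R))) & S) -> P): min(1, 1 − 0.28 + 0.27) = 0.99
~Q: Łukasiewicz ¬ gives 1 − 0.28 = 0.72
(~Q | Q) = max(0.72, 0.28) = 0.72
(P -> Q): min(1, 1 − 0.27 + 0.28) = 1
~Q: Łukasiewicz ¬ gives 1 − 0.28 = 0.72
((P -> Q) & ~Q) = min(1, 0.72) = 0.72
((~Q | Q) & ((P -> Q) & ~Q)) = min(0.72, 0.72) = 0.72
((((Q & (R -> (~Q | R))) & S) -> P) -> ((~Q | Q) & ((P -> Q) & ~Q))): min(1, 1 − 0.99 + 0.72) = 0.73
((~~~(S -> Q) -> (Q & P)) | ((((Q & (R -> (~Q | R))) & S) -> P) -> ((~Q | Q) & ((P -> Q) & ~Q)))) = max(0.6, 0.73) = 0.73

0.73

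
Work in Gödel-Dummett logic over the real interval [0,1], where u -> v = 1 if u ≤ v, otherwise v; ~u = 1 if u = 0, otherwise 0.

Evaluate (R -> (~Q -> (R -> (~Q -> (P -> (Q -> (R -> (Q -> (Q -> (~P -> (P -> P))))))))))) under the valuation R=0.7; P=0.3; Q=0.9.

1.00

~Q: Gödel ¬ of 0.9 = 0 (operand ≠ 0)
~Q: Gödel ¬ of 0.9 = 0 (operand ≠ 0)
~P: Gödel ¬ of 0.3 = 0 (operand ≠ 0)
(P -> P): 0.3 ≤ 0.3, so result = 1
(~P -> (P -> P)): 0 ≤ 1, so result = 1
(Q -> (~P -> (P -> P))): 0.9 ≤ 1, so result = 1
(Q -> (Q -> (~P -> (P -> P)))): 0.9 ≤ 1, so result = 1
(R -> (Q -> (Q -> (~P -> (P -> P))))): 0.7 ≤ 1, so result = 1
(Q -> (R -> (Q -> (Q -> (~P -> (P -> P)))))): 0.9 ≤ 1, so result = 1
(P -> (Q -> (R -> (Q -> (Q -> (~P -> (P -> P))))))): 0.3 ≤ 1, so result = 1
(~Q -> (P -> (Q -> (R -> (Q -> (Q -> (~P -> (P -> P)))))))): 0 ≤ 1, so result = 1
(R -> (~Q -> (P -> (Q -> (R -> (Q -> (Q -> (~P -> (P -> P))))))))): 0.7 ≤ 1, so result = 1
(~Q -> (R -> (~Q -> (P -> (Q -> (R -> (Q -> (Q -> (~P -> (P -> P)))))))))): 0 ≤ 1, so result = 1
(R -> (~Q -> (R -> (~Q -> (P -> (Q -> (R -> (Q -> (Q -> (~P -> (P -> P))))))))))): 0.7 ≤ 1, so result = 1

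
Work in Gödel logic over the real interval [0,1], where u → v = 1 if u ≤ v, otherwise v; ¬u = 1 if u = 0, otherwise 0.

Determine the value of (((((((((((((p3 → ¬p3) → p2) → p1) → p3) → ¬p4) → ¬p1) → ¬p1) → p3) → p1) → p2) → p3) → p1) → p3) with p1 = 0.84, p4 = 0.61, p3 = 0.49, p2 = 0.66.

0.49

¬p3: Gödel ¬ of 0.49 = 0 (operand ≠ 0)
(p3 → ¬p3): 0.49 > 0, so result = 0
((p3 → ¬p3) → p2): 0 ≤ 0.66, so result = 1
(((p3 → ¬p3) → p2) → p1): 1 > 0.84, so result = 0.84
((((p3 → ¬p3) → p2) → p1) → p3): 0.84 > 0.49, so result = 0.49
¬p4: Gödel ¬ of 0.61 = 0 (operand ≠ 0)
(((((p3 → ¬p3) → p2) → p1) → p3) → ¬p4): 0.49 > 0, so result = 0
¬p1: Gödel ¬ of 0.84 = 0 (operand ≠ 0)
((((((p3 → ¬p3) → p2) → p1) → p3) → ¬p4) → ¬p1): 0 ≤ 0, so result = 1
¬p1: Gödel ¬ of 0.84 = 0 (operand ≠ 0)
(((((((p3 → ¬p3) → p2) → p1) → p3) → ¬p4) → ¬p1) → ¬p1): 1 > 0, so result = 0
((((((((p3 → ¬p3) → p2) → p1) → p3) → ¬p4) → ¬p1) → ¬p1) → p3): 0 ≤ 0.49, so result = 1
(((((((((p3 → ¬p3) → p2) → p1) → p3) → ¬p4) → ¬p1) → ¬p1) → p3) → p1): 1 > 0.84, so result = 0.84
((((((((((p3 → ¬p3) → p2) → p1) → p3) → ¬p4) → ¬p1) → ¬p1) → p3) → p1) → p2): 0.84 > 0.66, so result = 0.66
(((((((((((p3 → ¬p3) → p2) → p1) → p3) → ¬p4) → ¬p1) → ¬p1) → p3) → p1) → p2) → p3): 0.66 > 0.49, so result = 0.49
((((((((((((p3 → ¬p3) → p2) → p1) → p3) → ¬p4) → ¬p1) → ¬p1) → p3) → p1) → p2) → p3) → p1): 0.49 ≤ 0.84, so result = 1
(((((((((((((p3 → ¬p3) → p2) → p1) → p3) → ¬p4) → ¬p1) → ¬p1) → p3) → p1) → p2) → p3) → p1) → p3): 1 > 0.49, so result = 0.49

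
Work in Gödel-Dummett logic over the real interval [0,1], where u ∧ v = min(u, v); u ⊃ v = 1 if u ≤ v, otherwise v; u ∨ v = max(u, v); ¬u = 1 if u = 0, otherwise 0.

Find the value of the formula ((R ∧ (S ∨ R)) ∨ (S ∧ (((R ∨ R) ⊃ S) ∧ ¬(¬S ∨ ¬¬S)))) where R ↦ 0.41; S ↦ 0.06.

(S ∨ R) = max(0.06, 0.41) = 0.41
(R ∧ (S ∨ R)) = min(0.41, 0.41) = 0.41
(R ∨ R) = max(0.41, 0.41) = 0.41
((R ∨ R) ⊃ S): 0.41 > 0.06, so result = 0.06
¬S: Gödel ¬ of 0.06 = 0 (operand ≠ 0)
¬S: Gödel ¬ of 0.06 = 0 (operand ≠ 0)
¬¬S: Gödel ¬ of 0 = 1 (operand is 0)
(¬S ∨ ¬¬S) = max(0, 1) = 1
¬(¬S ∨ ¬¬S): Gödel ¬ of 1 = 0 (operand ≠ 0)
(((R ∨ R) ⊃ S) ∧ ¬(¬S ∨ ¬¬S)) = min(0.06, 0) = 0
(S ∧ (((R ∨ R) ⊃ S) ∧ ¬(¬S ∨ ¬¬S))) = min(0.06, 0) = 0
((R ∧ (S ∨ R)) ∨ (S ∧ (((R ∨ R) ⊃ S) ∧ ¬(¬S ∨ ¬¬S)))) = max(0.41, 0) = 0.41

0.41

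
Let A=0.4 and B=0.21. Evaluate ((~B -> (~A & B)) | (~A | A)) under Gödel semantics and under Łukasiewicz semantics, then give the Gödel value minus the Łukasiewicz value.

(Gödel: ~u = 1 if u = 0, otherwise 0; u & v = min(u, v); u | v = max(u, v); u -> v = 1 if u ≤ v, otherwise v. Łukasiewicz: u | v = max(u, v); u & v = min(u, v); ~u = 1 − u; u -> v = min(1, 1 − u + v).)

Gödel evaluation:
  ~B: Gödel ¬ of 0.21 = 0 (operand ≠ 0)
  ~A: Gödel ¬ of 0.4 = 0 (operand ≠ 0)
  (~A & B) = min(0, 0.21) = 0
  (~B -> (~A & B)): 0 ≤ 0, so result = 1
  ~A: Gödel ¬ of 0.4 = 0 (operand ≠ 0)
  (~A | A) = max(0, 0.4) = 0.4
  ((~B -> (~A & B)) | (~A | A)) = max(1, 0.4) = 1
  Gödel value = 1
Łukasiewicz evaluation:
  ~B: Łukasiewicz ¬ gives 1 − 0.21 = 0.79
  ~A: Łukasiewicz ¬ gives 1 − 0.4 = 0.6
  (~A & B) = min(0.6, 0.21) = 0.21
  (~B -> (~A & B)): min(1, 1 − 0.79 + 0.21) = 0.42
  ~A: Łukasiewicz ¬ gives 1 − 0.4 = 0.6
  (~A | A) = max(0.6, 0.4) = 0.6
  ((~B -> (~A & B)) | (~A | A)) = max(0.42, 0.6) = 0.6
  Łukasiewicz value = 0.6
Difference: 1 − 0.6 = 0.40

0.40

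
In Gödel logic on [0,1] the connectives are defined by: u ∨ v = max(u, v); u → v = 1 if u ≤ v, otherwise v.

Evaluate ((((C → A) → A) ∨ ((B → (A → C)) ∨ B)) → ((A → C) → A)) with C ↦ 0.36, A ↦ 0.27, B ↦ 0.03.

0.27

(C → A): 0.36 > 0.27, so result = 0.27
((C → A) → A): 0.27 ≤ 0.27, so result = 1
(A → C): 0.27 ≤ 0.36, so result = 1
(B → (A → C)): 0.03 ≤ 1, so result = 1
((B → (A → C)) ∨ B) = max(1, 0.03) = 1
(((C → A) → A) ∨ ((B → (A → C)) ∨ B)) = max(1, 1) = 1
(A → C): 0.27 ≤ 0.36, so result = 1
((A → C) → A): 1 > 0.27, so result = 0.27
((((C → A) → A) ∨ ((B → (A → C)) ∨ B)) → ((A → C) → A)): 1 > 0.27, so result = 0.27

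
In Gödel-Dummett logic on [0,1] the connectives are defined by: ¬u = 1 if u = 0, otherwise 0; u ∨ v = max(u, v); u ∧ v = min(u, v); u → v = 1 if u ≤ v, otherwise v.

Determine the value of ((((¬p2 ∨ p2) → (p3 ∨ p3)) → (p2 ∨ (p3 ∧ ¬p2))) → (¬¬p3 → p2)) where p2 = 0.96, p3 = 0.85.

0.96

¬p2: Gödel ¬ of 0.96 = 0 (operand ≠ 0)
(¬p2 ∨ p2) = max(0, 0.96) = 0.96
(p3 ∨ p3) = max(0.85, 0.85) = 0.85
((¬p2 ∨ p2) → (p3 ∨ p3)): 0.96 > 0.85, so result = 0.85
¬p2: Gödel ¬ of 0.96 = 0 (operand ≠ 0)
(p3 ∧ ¬p2) = min(0.85, 0) = 0
(p2 ∨ (p3 ∧ ¬p2)) = max(0.96, 0) = 0.96
(((¬p2 ∨ p2) → (p3 ∨ p3)) → (p2 ∨ (p3 ∧ ¬p2))): 0.85 ≤ 0.96, so result = 1
¬p3: Gödel ¬ of 0.85 = 0 (operand ≠ 0)
¬¬p3: Gödel ¬ of 0 = 1 (operand is 0)
(¬¬p3 → p2): 1 > 0.96, so result = 0.96
((((¬p2 ∨ p2) → (p3 ∨ p3)) → (p2 ∨ (p3 ∧ ¬p2))) → (¬¬p3 → p2)): 1 > 0.96, so result = 0.96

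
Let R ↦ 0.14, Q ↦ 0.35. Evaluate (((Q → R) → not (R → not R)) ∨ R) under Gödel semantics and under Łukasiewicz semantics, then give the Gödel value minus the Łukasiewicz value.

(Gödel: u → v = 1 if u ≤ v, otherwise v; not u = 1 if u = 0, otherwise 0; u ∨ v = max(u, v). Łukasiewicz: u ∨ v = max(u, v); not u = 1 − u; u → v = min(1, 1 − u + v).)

Gödel evaluation:
  (Q → R): 0.35 > 0.14, so result = 0.14
  not R: Gödel ¬ of 0.14 = 0 (operand ≠ 0)
  (R → not R): 0.14 > 0, so result = 0
  not (R → not R): Gödel ¬ of 0 = 1 (operand is 0)
  ((Q → R) → not (R → not R)): 0.14 ≤ 1, so result = 1
  (((Q → R) → not (R → not R)) ∨ R) = max(1, 0.14) = 1
  Gödel value = 1
Łukasiewicz evaluation:
  (Q → R): min(1, 1 − 0.35 + 0.14) = 0.79
  not R: Łukasiewicz ¬ gives 1 − 0.14 = 0.86
  (R → not R): min(1, 1 − 0.14 + 0.86) = 1
  not (R → not R): Łukasiewicz ¬ gives 1 − 1 = 0
  ((Q → R) → not (R → not R)): min(1, 1 − 0.79 + 0) = 0.21
  (((Q → R) → not (R → not R)) ∨ R) = max(0.21, 0.14) = 0.21
  Łukasiewicz value = 0.21
Difference: 1 − 0.21 = 0.79

0.79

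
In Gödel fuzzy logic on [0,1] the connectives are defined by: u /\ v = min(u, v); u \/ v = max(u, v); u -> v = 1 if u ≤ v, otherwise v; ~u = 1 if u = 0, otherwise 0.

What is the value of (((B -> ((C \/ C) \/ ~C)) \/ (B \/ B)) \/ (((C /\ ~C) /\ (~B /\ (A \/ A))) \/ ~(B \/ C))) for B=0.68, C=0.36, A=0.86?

(C \/ C) = max(0.36, 0.36) = 0.36
~C: Gödel ¬ of 0.36 = 0 (operand ≠ 0)
((C \/ C) \/ ~C) = max(0.36, 0) = 0.36
(B -> ((C \/ C) \/ ~C)): 0.68 > 0.36, so result = 0.36
(B \/ B) = max(0.68, 0.68) = 0.68
((B -> ((C \/ C) \/ ~C)) \/ (B \/ B)) = max(0.36, 0.68) = 0.68
~C: Gödel ¬ of 0.36 = 0 (operand ≠ 0)
(C /\ ~C) = min(0.36, 0) = 0
~B: Gödel ¬ of 0.68 = 0 (operand ≠ 0)
(A \/ A) = max(0.86, 0.86) = 0.86
(~B /\ (A \/ A)) = min(0, 0.86) = 0
((C /\ ~C) /\ (~B /\ (A \/ A))) = min(0, 0) = 0
(B \/ C) = max(0.68, 0.36) = 0.68
~(B \/ C): Gödel ¬ of 0.68 = 0 (operand ≠ 0)
(((C /\ ~C) /\ (~B /\ (A \/ A))) \/ ~(B \/ C)) = max(0, 0) = 0
(((B -> ((C \/ C) \/ ~C)) \/ (B \/ B)) \/ (((C /\ ~C) /\ (~B /\ (A \/ A))) \/ ~(B \/ C))) = max(0.68, 0) = 0.68

0.68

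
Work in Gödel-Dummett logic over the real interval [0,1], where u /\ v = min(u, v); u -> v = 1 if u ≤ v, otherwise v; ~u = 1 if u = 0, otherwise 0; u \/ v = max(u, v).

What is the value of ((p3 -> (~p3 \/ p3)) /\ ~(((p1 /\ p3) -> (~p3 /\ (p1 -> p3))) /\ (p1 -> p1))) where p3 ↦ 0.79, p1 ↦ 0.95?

~p3: Gödel ¬ of 0.79 = 0 (operand ≠ 0)
(~p3 \/ p3) = max(0, 0.79) = 0.79
(p3 -> (~p3 \/ p3)): 0.79 ≤ 0.79, so result = 1
(p1 /\ p3) = min(0.95, 0.79) = 0.79
~p3: Gödel ¬ of 0.79 = 0 (operand ≠ 0)
(p1 -> p3): 0.95 > 0.79, so result = 0.79
(~p3 /\ (p1 -> p3)) = min(0, 0.79) = 0
((p1 /\ p3) -> (~p3 /\ (p1 -> p3))): 0.79 > 0, so result = 0
(p1 -> p1): 0.95 ≤ 0.95, so result = 1
(((p1 /\ p3) -> (~p3 /\ (p1 -> p3))) /\ (p1 -> p1)) = min(0, 1) = 0
~(((p1 /\ p3) -> (~p3 /\ (p1 -> p3))) /\ (p1 -> p1)): Gödel ¬ of 0 = 1 (operand is 0)
((p3 -> (~p3 \/ p3)) /\ ~(((p1 /\ p3) -> (~p3 /\ (p1 -> p3))) /\ (p1 -> p1))) = min(1, 1) = 1

1.00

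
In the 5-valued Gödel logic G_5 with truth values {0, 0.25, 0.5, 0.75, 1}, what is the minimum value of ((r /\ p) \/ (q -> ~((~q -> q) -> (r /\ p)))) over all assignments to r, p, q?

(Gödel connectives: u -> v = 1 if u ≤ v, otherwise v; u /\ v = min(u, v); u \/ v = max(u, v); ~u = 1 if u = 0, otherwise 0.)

The minimum is attained at r = 0.25, p = 0.25, q = 0.25:
  (r /\ p) = min(0.25, 0.25) = 0.25
  ~q: Gödel ¬ of 0.25 = 0 (operand ≠ 0)
  (~q -> q): 0 ≤ 0.25, so result = 1
  (r /\ p) = min(0.25, 0.25) = 0.25
  ((~q -> q) -> (r /\ p)): 1 > 0.25, so result = 0.25
  ~((~q -> q) -> (r /\ p)): Gödel ¬ of 0.25 = 0 (operand ≠ 0)
  (q -> ~((~q -> q) -> (r /\ p))): 0.25 > 0, so result = 0
  ((r /\ p) \/ (q -> ~((~q -> q) -> (r /\ p)))) = max(0.25, 0) = 0.25
Checking all 125 assignments confirms none give a value below 0.25.

0.25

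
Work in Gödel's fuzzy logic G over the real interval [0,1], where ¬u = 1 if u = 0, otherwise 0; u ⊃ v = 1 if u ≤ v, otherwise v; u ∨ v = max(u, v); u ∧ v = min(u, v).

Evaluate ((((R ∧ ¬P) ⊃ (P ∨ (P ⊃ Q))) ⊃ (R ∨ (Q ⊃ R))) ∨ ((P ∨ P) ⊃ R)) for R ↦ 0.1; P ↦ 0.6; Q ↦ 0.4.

¬P: Gödel ¬ of 0.6 = 0 (operand ≠ 0)
(R ∧ ¬P) = min(0.1, 0) = 0
(P ⊃ Q): 0.6 > 0.4, so result = 0.4
(P ∨ (P ⊃ Q)) = max(0.6, 0.4) = 0.6
((R ∧ ¬P) ⊃ (P ∨ (P ⊃ Q))): 0 ≤ 0.6, so result = 1
(Q ⊃ R): 0.4 > 0.1, so result = 0.1
(R ∨ (Q ⊃ R)) = max(0.1, 0.1) = 0.1
(((R ∧ ¬P) ⊃ (P ∨ (P ⊃ Q))) ⊃ (R ∨ (Q ⊃ R))): 1 > 0.1, so result = 0.1
(P ∨ P) = max(0.6, 0.6) = 0.6
((P ∨ P) ⊃ R): 0.6 > 0.1, so result = 0.1
((((R ∧ ¬P) ⊃ (P ∨ (P ⊃ Q))) ⊃ (R ∨ (Q ⊃ R))) ∨ ((P ∨ P) ⊃ R)) = max(0.1, 0.1) = 0.1

0.10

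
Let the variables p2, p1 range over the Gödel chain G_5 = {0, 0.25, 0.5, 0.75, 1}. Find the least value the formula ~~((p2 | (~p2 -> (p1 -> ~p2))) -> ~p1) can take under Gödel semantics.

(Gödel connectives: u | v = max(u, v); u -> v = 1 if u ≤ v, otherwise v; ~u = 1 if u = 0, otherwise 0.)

0.00

The minimum is attained at p2 = 0, p1 = 0.25:
  ~p2: Gödel ¬ of 0 = 1 (operand is 0)
  ~p2: Gödel ¬ of 0 = 1 (operand is 0)
  (p1 -> ~p2): 0.25 ≤ 1, so result = 1
  (~p2 -> (p1 -> ~p2)): 1 ≤ 1, so result = 1
  (p2 | (~p2 -> (p1 -> ~p2))) = max(0, 1) = 1
  ~p1: Gödel ¬ of 0.25 = 0 (operand ≠ 0)
  ((p2 | (~p2 -> (p1 -> ~p2))) -> ~p1): 1 > 0, so result = 0
  ~((p2 | (~p2 -> (p1 -> ~p2))) -> ~p1): Gödel ¬ of 0 = 1 (operand is 0)
  ~~((p2 | (~p2 -> (p1 -> ~p2))) -> ~p1): Gödel ¬ of 1 = 0 (operand ≠ 0)
Checking all 25 assignments confirms none give a value below 0.00.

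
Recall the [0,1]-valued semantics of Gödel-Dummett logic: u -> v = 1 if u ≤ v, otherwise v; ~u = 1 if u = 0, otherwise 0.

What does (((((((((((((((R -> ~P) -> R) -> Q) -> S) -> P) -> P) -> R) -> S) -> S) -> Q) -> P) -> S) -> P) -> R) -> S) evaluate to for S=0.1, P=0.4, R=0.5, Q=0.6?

~P: Gödel ¬ of 0.4 = 0 (operand ≠ 0)
(R -> ~P): 0.5 > 0, so result = 0
((R -> ~P) -> R): 0 ≤ 0.5, so result = 1
(((R -> ~P) -> R) -> Q): 1 > 0.6, so result = 0.6
((((R -> ~P) -> R) -> Q) -> S): 0.6 > 0.1, so result = 0.1
(((((R -> ~P) -> R) -> Q) -> S) -> P): 0.1 ≤ 0.4, so result = 1
((((((R -> ~P) -> R) -> Q) -> S) -> P) -> P): 1 > 0.4, so result = 0.4
(((((((R -> ~P) -> R) -> Q) -> S) -> P) -> P) -> R): 0.4 ≤ 0.5, so result = 1
((((((((R -> ~P) -> R) -> Q) -> S) -> P) -> P) -> R) -> S): 1 > 0.1, so result = 0.1
(((((((((R -> ~P) -> R) -> Q) -> S) -> P) -> P) -> R) -> S) -> S): 0.1 ≤ 0.1, so result = 1
((((((((((R -> ~P) -> R) -> Q) -> S) -> P) -> P) -> R) -> S) -> S) -> Q): 1 > 0.6, so result = 0.6
(((((((((((R -> ~P) -> R) -> Q) -> S) -> P) -> P) -> R) -> S) -> S) -> Q) -> P): 0.6 > 0.4, so result = 0.4
((((((((((((R -> ~P) -> R) -> Q) -> S) -> P) -> P) -> R) -> S) -> S) -> Q) -> P) -> S): 0.4 > 0.1, so result = 0.1
(((((((((((((R -> ~P) -> R) -> Q) -> S) -> P) -> P) -> R) -> S) -> S) -> Q) -> P) -> S) -> P): 0.1 ≤ 0.4, so result = 1
((((((((((((((R -> ~P) -> R) -> Q) -> S) -> P) -> P) -> R) -> S) -> S) -> Q) -> P) -> S) -> P) -> R): 1 > 0.5, so result = 0.5
(((((((((((((((R -> ~P) -> R) -> Q) -> S) -> P) -> P) -> R) -> S) -> S) -> Q) -> P) -> S) -> P) -> R) -> S): 0.5 > 0.1, so result = 0.1

0.10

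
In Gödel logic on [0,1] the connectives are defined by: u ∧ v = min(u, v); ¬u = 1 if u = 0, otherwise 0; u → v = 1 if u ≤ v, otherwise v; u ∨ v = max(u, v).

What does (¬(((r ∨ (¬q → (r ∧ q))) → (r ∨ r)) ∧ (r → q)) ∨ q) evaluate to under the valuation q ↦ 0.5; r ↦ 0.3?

¬q: Gödel ¬ of 0.5 = 0 (operand ≠ 0)
(r ∧ q) = min(0.3, 0.5) = 0.3
(¬q → (r ∧ q)): 0 ≤ 0.3, so result = 1
(r ∨ (¬q → (r ∧ q))) = max(0.3, 1) = 1
(r ∨ r) = max(0.3, 0.3) = 0.3
((r ∨ (¬q → (r ∧ q))) → (r ∨ r)): 1 > 0.3, so result = 0.3
(r → q): 0.3 ≤ 0.5, so result = 1
(((r ∨ (¬q → (r ∧ q))) → (r ∨ r)) ∧ (r → q)) = min(0.3, 1) = 0.3
¬(((r ∨ (¬q → (r ∧ q))) → (r ∨ r)) ∧ (r → q)): Gödel ¬ of 0.3 = 0 (operand ≠ 0)
(¬(((r ∨ (¬q → (r ∧ q))) → (r ∨ r)) ∧ (r → q)) ∨ q) = max(0, 0.5) = 0.5

0.50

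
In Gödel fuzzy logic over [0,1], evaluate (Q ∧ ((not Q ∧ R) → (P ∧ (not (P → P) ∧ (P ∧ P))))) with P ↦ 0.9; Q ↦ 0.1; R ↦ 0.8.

0.10

not Q: Gödel ¬ of 0.1 = 0 (operand ≠ 0)
(not Q ∧ R) = min(0, 0.8) = 0
(P → P): 0.9 ≤ 0.9, so result = 1
not (P → P): Gödel ¬ of 1 = 0 (operand ≠ 0)
(P ∧ P) = min(0.9, 0.9) = 0.9
(not (P → P) ∧ (P ∧ P)) = min(0, 0.9) = 0
(P ∧ (not (P → P) ∧ (P ∧ P))) = min(0.9, 0) = 0
((not Q ∧ R) → (P ∧ (not (P → P) ∧ (P ∧ P)))): 0 ≤ 0, so result = 1
(Q ∧ ((not Q ∧ R) → (P ∧ (not (P → P) ∧ (P ∧ P))))) = min(0.1, 1) = 0.1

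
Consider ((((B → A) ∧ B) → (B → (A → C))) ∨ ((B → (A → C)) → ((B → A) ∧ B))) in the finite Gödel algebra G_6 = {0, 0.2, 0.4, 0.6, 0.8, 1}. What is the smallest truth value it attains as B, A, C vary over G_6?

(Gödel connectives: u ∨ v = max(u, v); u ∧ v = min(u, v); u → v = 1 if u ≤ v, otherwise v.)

1.00

Every assignment gives 1. For instance at B = 0, A = 0, C = 0:
  (B → A): 0 ≤ 0, so result = 1
  ((B → A) ∧ B) = min(1, 0) = 0
  (A → C): 0 ≤ 0, so result = 1
  (B → (A → C)): 0 ≤ 1, so result = 1
  (((B → A) ∧ B) → (B → (A → C))): 0 ≤ 1, so result = 1
  (A → C): 0 ≤ 0, so result = 1
  (B → (A → C)): 0 ≤ 1, so result = 1
  (B → A): 0 ≤ 0, so result = 1
  ((B → A) ∧ B) = min(1, 0) = 0
  ((B → (A → C)) → ((B → A) ∧ B)): 1 > 0, so result = 0
  ((((B → A) ∧ B) → (B → (A → C))) ∨ ((B → (A → C)) → ((B → A) ∧ B))) = max(1, 0) = 1
All 216 assignments give value 1 — the formula is a G_6-tautology.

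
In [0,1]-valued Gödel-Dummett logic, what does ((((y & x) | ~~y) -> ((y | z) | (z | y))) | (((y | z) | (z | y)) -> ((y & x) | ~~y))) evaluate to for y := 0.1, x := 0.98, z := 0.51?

1.00

(y & x) = min(0.1, 0.98) = 0.1
~y: Gödel ¬ of 0.1 = 0 (operand ≠ 0)
~~y: Gödel ¬ of 0 = 1 (operand is 0)
((y & x) | ~~y) = max(0.1, 1) = 1
(y | z) = max(0.1, 0.51) = 0.51
(z | y) = max(0.51, 0.1) = 0.51
((y | z) | (z | y)) = max(0.51, 0.51) = 0.51
(((y & x) | ~~y) -> ((y | z) | (z | y))): 1 > 0.51, so result = 0.51
(y | z) = max(0.1, 0.51) = 0.51
(z | y) = max(0.51, 0.1) = 0.51
((y | z) | (z | y)) = max(0.51, 0.51) = 0.51
(y & x) = min(0.1, 0.98) = 0.1
~y: Gödel ¬ of 0.1 = 0 (operand ≠ 0)
~~y: Gödel ¬ of 0 = 1 (operand is 0)
((y & x) | ~~y) = max(0.1, 1) = 1
(((y | z) | (z | y)) -> ((y & x) | ~~y)): 0.51 ≤ 1, so result = 1
((((y & x) | ~~y) -> ((y | z) | (z | y))) | (((y | z) | (z | y)) -> ((y & x) | ~~y))) = max(0.51, 1) = 1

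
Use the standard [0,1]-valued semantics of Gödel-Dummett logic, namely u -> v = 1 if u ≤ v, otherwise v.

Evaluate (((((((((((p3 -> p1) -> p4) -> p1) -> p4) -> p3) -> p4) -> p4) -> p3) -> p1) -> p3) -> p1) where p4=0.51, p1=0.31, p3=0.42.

0.31

(p3 -> p1): 0.42 > 0.31, so result = 0.31
((p3 -> p1) -> p4): 0.31 ≤ 0.51, so result = 1
(((p3 -> p1) -> p4) -> p1): 1 > 0.31, so result = 0.31
((((p3 -> p1) -> p4) -> p1) -> p4): 0.31 ≤ 0.51, so result = 1
(((((p3 -> p1) -> p4) -> p1) -> p4) -> p3): 1 > 0.42, so result = 0.42
((((((p3 -> p1) -> p4) -> p1) -> p4) -> p3) -> p4): 0.42 ≤ 0.51, so result = 1
(((((((p3 -> p1) -> p4) -> p1) -> p4) -> p3) -> p4) -> p4): 1 > 0.51, so result = 0.51
((((((((p3 -> p1) -> p4) -> p1) -> p4) -> p3) -> p4) -> p4) -> p3): 0.51 > 0.42, so result = 0.42
(((((((((p3 -> p1) -> p4) -> p1) -> p4) -> p3) -> p4) -> p4) -> p3) -> p1): 0.42 > 0.31, so result = 0.31
((((((((((p3 -> p1) -> p4) -> p1) -> p4) -> p3) -> p4) -> p4) -> p3) -> p1) -> p3): 0.31 ≤ 0.42, so result = 1
(((((((((((p3 -> p1) -> p4) -> p1) -> p4) -> p3) -> p4) -> p4) -> p3) -> p1) -> p3) -> p1): 1 > 0.31, so result = 0.31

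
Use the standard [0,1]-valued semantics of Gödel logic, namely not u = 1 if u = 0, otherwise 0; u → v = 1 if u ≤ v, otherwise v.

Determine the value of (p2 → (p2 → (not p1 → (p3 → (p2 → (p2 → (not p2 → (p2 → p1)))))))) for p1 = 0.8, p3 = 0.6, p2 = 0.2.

not p1: Gödel ¬ of 0.8 = 0 (operand ≠ 0)
not p2: Gödel ¬ of 0.2 = 0 (operand ≠ 0)
(p2 → p1): 0.2 ≤ 0.8, so result = 1
(not p2 → (p2 → p1)): 0 ≤ 1, so result = 1
(p2 → (not p2 → (p2 → p1))): 0.2 ≤ 1, so result = 1
(p2 → (p2 → (not p2 → (p2 → p1)))): 0.2 ≤ 1, so result = 1
(p3 → (p2 → (p2 → (not p2 → (p2 → p1))))): 0.6 ≤ 1, so result = 1
(not p1 → (p3 → (p2 → (p2 → (not p2 → (p2 → p1)))))): 0 ≤ 1, so result = 1
(p2 → (not p1 → (p3 → (p2 → (p2 → (not p2 → (p2 → p1))))))): 0.2 ≤ 1, so result = 1
(p2 → (p2 → (not p1 → (p3 → (p2 → (p2 → (not p2 → (p2 → p1)))))))): 0.2 ≤ 1, so result = 1

1.00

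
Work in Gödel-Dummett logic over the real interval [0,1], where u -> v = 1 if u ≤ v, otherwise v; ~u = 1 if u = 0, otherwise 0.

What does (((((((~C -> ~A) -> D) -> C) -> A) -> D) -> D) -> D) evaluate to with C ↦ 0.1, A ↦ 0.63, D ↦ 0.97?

~C: Gödel ¬ of 0.1 = 0 (operand ≠ 0)
~A: Gödel ¬ of 0.63 = 0 (operand ≠ 0)
(~C -> ~A): 0 ≤ 0, so result = 1
((~C -> ~A) -> D): 1 > 0.97, so result = 0.97
(((~C -> ~A) -> D) -> C): 0.97 > 0.1, so result = 0.1
((((~C -> ~A) -> D) -> C) -> A): 0.1 ≤ 0.63, so result = 1
(((((~C -> ~A) -> D) -> C) -> A) -> D): 1 > 0.97, so result = 0.97
((((((~C -> ~A) -> D) -> C) -> A) -> D) -> D): 0.97 ≤ 0.97, so result = 1
(((((((~C -> ~A) -> D) -> C) -> A) -> D) -> D) -> D): 1 > 0.97, so result = 0.97

0.97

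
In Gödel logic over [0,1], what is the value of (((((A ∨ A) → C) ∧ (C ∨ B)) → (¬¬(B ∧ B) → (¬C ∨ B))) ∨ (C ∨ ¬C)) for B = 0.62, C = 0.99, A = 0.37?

(A ∨ A) = max(0.37, 0.37) = 0.37
((A ∨ A) → C): 0.37 ≤ 0.99, so result = 1
(C ∨ B) = max(0.99, 0.62) = 0.99
(((A ∨ A) → C) ∧ (C ∨ B)) = min(1, 0.99) = 0.99
(B ∧ B) = min(0.62, 0.62) = 0.62
¬(B ∧ B): Gödel ¬ of 0.62 = 0 (operand ≠ 0)
¬¬(B ∧ B): Gödel ¬ of 0 = 1 (operand is 0)
¬C: Gödel ¬ of 0.99 = 0 (operand ≠ 0)
(¬C ∨ B) = max(0, 0.62) = 0.62
(¬¬(B ∧ B) → (¬C ∨ B)): 1 > 0.62, so result = 0.62
((((A ∨ A) → C) ∧ (C ∨ B)) → (¬¬(B ∧ B) → (¬C ∨ B))): 0.99 > 0.62, so result = 0.62
¬C: Gödel ¬ of 0.99 = 0 (operand ≠ 0)
(C ∨ ¬C) = max(0.99, 0) = 0.99
(((((A ∨ A) → C) ∧ (C ∨ B)) → (¬¬(B ∧ B) → (¬C ∨ B))) ∨ (C ∨ ¬C)) = max(0.62, 0.99) = 0.99

0.99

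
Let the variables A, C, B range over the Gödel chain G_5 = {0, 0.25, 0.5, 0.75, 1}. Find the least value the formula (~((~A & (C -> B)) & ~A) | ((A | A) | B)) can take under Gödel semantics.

The minimum is attained at A = 0, C = 0, B = 0:
  ~A: Gödel ¬ of 0 = 1 (operand is 0)
  (C -> B): 0 ≤ 0, so result = 1
  (~A & (C -> B)) = min(1, 1) = 1
  ~A: Gödel ¬ of 0 = 1 (operand is 0)
  ((~A & (C -> B)) & ~A) = min(1, 1) = 1
  ~((~A & (C -> B)) & ~A): Gödel ¬ of 1 = 0 (operand ≠ 0)
  (A | A) = max(0, 0) = 0
  ((A | A) | B) = max(0, 0) = 0
  (~((~A & (C -> B)) & ~A) | ((A | A) | B)) = max(0, 0) = 0
Checking all 125 assignments confirms none give a value below 0.00.

0.00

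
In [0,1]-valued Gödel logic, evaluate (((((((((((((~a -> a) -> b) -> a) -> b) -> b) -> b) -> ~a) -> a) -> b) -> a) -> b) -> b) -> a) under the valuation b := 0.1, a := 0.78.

~a: Gödel ¬ of 0.78 = 0 (operand ≠ 0)
(~a -> a): 0 ≤ 0.78, so result = 1
((~a -> a) -> b): 1 > 0.1, so result = 0.1
(((~a -> a) -> b) -> a): 0.1 ≤ 0.78, so result = 1
((((~a -> a) -> b) -> a) -> b): 1 > 0.1, so result = 0.1
(((((~a -> a) -> b) -> a) -> b) -> b): 0.1 ≤ 0.1, so result = 1
((((((~a -> a) -> b) -> a) -> b) -> b) -> b): 1 > 0.1, so result = 0.1
~a: Gödel ¬ of 0.78 = 0 (operand ≠ 0)
(((((((~a -> a) -> b) -> a) -> b) -> b) -> b) -> ~a): 0.1 > 0, so result = 0
((((((((~a -> a) -> b) -> a) -> b) -> b) -> b) -> ~a) -> a): 0 ≤ 0.78, so result = 1
(((((((((~a -> a) -> b) -> a) -> b) -> b) -> b) -> ~a) -> a) -> b): 1 > 0.1, so result = 0.1
((((((((((~a -> a) -> b) -> a) -> b) -> b) -> b) -> ~a) -> a) -> b) -> a): 0.1 ≤ 0.78, so result = 1
(((((((((((~a -> a) -> b) -> a) -> b) -> b) -> b) -> ~a) -> a) -> b) -> a) -> b): 1 > 0.1, so result = 0.1
((((((((((((~a -> a) -> b) -> a) -> b) -> b) -> b) -> ~a) -> a) -> b) -> a) -> b) -> b): 0.1 ≤ 0.1, so result = 1
(((((((((((((~a -> a) -> b) -> a) -> b) -> b) -> b) -> ~a) -> a) -> b) -> a) -> b) -> b) -> a): 1 > 0.78, so result = 0.78

0.78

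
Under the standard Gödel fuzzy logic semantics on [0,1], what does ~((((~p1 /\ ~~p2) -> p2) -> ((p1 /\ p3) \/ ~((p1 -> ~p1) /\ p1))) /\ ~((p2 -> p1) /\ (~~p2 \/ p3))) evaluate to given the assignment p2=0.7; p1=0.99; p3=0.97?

~p1: Gödel ¬ of 0.99 = 0 (operand ≠ 0)
~p2: Gödel ¬ of 0.7 = 0 (operand ≠ 0)
~~p2: Gödel ¬ of 0 = 1 (operand is 0)
(~p1 /\ ~~p2) = min(0, 1) = 0
((~p1 /\ ~~p2) -> p2): 0 ≤ 0.7, so result = 1
(p1 /\ p3) = min(0.99, 0.97) = 0.97
~p1: Gödel ¬ of 0.99 = 0 (operand ≠ 0)
(p1 -> ~p1): 0.99 > 0, so result = 0
((p1 -> ~p1) /\ p1) = min(0, 0.99) = 0
~((p1 -> ~p1) /\ p1): Gödel ¬ of 0 = 1 (operand is 0)
((p1 /\ p3) \/ ~((p1 -> ~p1) /\ p1)) = max(0.97, 1) = 1
(((~p1 /\ ~~p2) -> p2) -> ((p1 /\ p3) \/ ~((p1 -> ~p1) /\ p1))): 1 ≤ 1, so result = 1
(p2 -> p1): 0.7 ≤ 0.99, so result = 1
~p2: Gödel ¬ of 0.7 = 0 (operand ≠ 0)
~~p2: Gödel ¬ of 0 = 1 (operand is 0)
(~~p2 \/ p3) = max(1, 0.97) = 1
((p2 -> p1) /\ (~~p2 \/ p3)) = min(1, 1) = 1
~((p2 -> p1) /\ (~~p2 \/ p3)): Gödel ¬ of 1 = 0 (operand ≠ 0)
((((~p1 /\ ~~p2) -> p2) -> ((p1 /\ p3) \/ ~((p1 -> ~p1) /\ p1))) /\ ~((p2 -> p1) /\ (~~p2 \/ p3))) = min(1, 0) = 0
~((((~p1 /\ ~~p2) -> p2) -> ((p1 /\ p3) \/ ~((p1 -> ~p1) /\ p1))) /\ ~((p2 -> p1) /\ (~~p2 \/ p3))): Gödel ¬ of 0 = 1 (operand is 0)

1.00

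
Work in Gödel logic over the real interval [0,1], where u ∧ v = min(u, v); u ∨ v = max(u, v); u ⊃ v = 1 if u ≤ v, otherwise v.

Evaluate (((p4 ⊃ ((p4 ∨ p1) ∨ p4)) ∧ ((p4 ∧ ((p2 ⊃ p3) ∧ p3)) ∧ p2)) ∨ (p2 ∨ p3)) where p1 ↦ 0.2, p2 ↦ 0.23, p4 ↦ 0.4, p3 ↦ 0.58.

(p4 ∨ p1) = max(0.4, 0.2) = 0.4
((p4 ∨ p1) ∨ p4) = max(0.4, 0.4) = 0.4
(p4 ⊃ ((p4 ∨ p1) ∨ p4)): 0.4 ≤ 0.4, so result = 1
(p2 ⊃ p3): 0.23 ≤ 0.58, so result = 1
((p2 ⊃ p3) ∧ p3) = min(1, 0.58) = 0.58
(p4 ∧ ((p2 ⊃ p3) ∧ p3)) = min(0.4, 0.58) = 0.4
((p4 ∧ ((p2 ⊃ p3) ∧ p3)) ∧ p2) = min(0.4, 0.23) = 0.23
((p4 ⊃ ((p4 ∨ p1) ∨ p4)) ∧ ((p4 ∧ ((p2 ⊃ p3) ∧ p3)) ∧ p2)) = min(1, 0.23) = 0.23
(p2 ∨ p3) = max(0.23, 0.58) = 0.58
(((p4 ⊃ ((p4 ∨ p1) ∨ p4)) ∧ ((p4 ∧ ((p2 ⊃ p3) ∧ p3)) ∧ p2)) ∨ (p2 ∨ p3)) = max(0.23, 0.58) = 0.58

0.58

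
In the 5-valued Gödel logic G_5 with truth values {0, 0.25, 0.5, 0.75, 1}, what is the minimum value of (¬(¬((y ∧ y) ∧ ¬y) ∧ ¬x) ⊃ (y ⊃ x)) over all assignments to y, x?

0.25

The minimum is attained at y = 0.5, x = 0.25:
  (y ∧ y) = min(0.5, 0.5) = 0.5
  ¬y: Gödel ¬ of 0.5 = 0 (operand ≠ 0)
  ((y ∧ y) ∧ ¬y) = min(0.5, 0) = 0
  ¬((y ∧ y) ∧ ¬y): Gödel ¬ of 0 = 1 (operand is 0)
  ¬x: Gödel ¬ of 0.25 = 0 (operand ≠ 0)
  (¬((y ∧ y) ∧ ¬y) ∧ ¬x) = min(1, 0) = 0
  ¬(¬((y ∧ y) ∧ ¬y) ∧ ¬x): Gödel ¬ of 0 = 1 (operand is 0)
  (y ⊃ x): 0.5 > 0.25, so result = 0.25
  (¬(¬((y ∧ y) ∧ ¬y) ∧ ¬x) ⊃ (y ⊃ x)): 1 > 0.25, so result = 0.25
Checking all 25 assignments confirms none give a value below 0.25.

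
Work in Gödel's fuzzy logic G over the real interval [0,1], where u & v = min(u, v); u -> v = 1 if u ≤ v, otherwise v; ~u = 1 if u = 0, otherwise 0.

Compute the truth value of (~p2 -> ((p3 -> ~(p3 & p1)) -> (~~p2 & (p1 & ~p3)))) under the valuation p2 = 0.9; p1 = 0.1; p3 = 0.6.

1.00

~p2: Gödel ¬ of 0.9 = 0 (operand ≠ 0)
(p3 & p1) = min(0.6, 0.1) = 0.1
~(p3 & p1): Gödel ¬ of 0.1 = 0 (operand ≠ 0)
(p3 -> ~(p3 & p1)): 0.6 > 0, so result = 0
~p2: Gödel ¬ of 0.9 = 0 (operand ≠ 0)
~~p2: Gödel ¬ of 0 = 1 (operand is 0)
~p3: Gödel ¬ of 0.6 = 0 (operand ≠ 0)
(p1 & ~p3) = min(0.1, 0) = 0
(~~p2 & (p1 & ~p3)) = min(1, 0) = 0
((p3 -> ~(p3 & p1)) -> (~~p2 & (p1 & ~p3))): 0 ≤ 0, so result = 1
(~p2 -> ((p3 -> ~(p3 & p1)) -> (~~p2 & (p1 & ~p3)))): 0 ≤ 1, so result = 1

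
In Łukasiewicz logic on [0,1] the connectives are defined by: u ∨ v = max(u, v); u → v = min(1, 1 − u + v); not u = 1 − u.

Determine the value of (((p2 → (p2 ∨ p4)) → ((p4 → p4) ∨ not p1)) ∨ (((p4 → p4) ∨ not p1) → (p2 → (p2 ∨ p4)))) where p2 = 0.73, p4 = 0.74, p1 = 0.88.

(p2 ∨ p4) = max(0.73, 0.74) = 0.74
(p2 → (p2 ∨ p4)): min(1, 1 − 0.73 + 0.74) = 1
(p4 → p4): min(1, 1 − 0.74 + 0.74) = 1
not p1: Łukasiewicz ¬ gives 1 − 0.88 = 0.12
((p4 → p4) ∨ not p1) = max(1, 0.12) = 1
((p2 → (p2 ∨ p4)) → ((p4 → p4) ∨ not p1)): min(1, 1 − 1 + 1) = 1
(p4 → p4): min(1, 1 − 0.74 + 0.74) = 1
not p1: Łukasiewicz ¬ gives 1 − 0.88 = 0.12
((p4 → p4) ∨ not p1) = max(1, 0.12) = 1
(p2 ∨ p4) = max(0.73, 0.74) = 0.74
(p2 → (p2 ∨ p4)): min(1, 1 − 0.73 + 0.74) = 1
(((p4 → p4) ∨ not p1) → (p2 → (p2 ∨ p4))): min(1, 1 − 1 + 1) = 1
(((p2 → (p2 ∨ p4)) → ((p4 → p4) ∨ not p1)) ∨ (((p4 → p4) ∨ not p1) → (p2 → (p2 ∨ p4)))) = max(1, 1) = 1

1.00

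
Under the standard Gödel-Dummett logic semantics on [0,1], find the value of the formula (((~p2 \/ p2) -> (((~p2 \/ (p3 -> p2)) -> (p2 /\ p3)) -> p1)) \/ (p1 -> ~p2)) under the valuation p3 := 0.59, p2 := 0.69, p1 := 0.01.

~p2: Gödel ¬ of 0.69 = 0 (operand ≠ 0)
(~p2 \/ p2) = max(0, 0.69) = 0.69
~p2: Gödel ¬ of 0.69 = 0 (operand ≠ 0)
(p3 -> p2): 0.59 ≤ 0.69, so result = 1
(~p2 \/ (p3 -> p2)) = max(0, 1) = 1
(p2 /\ p3) = min(0.69, 0.59) = 0.59
((~p2 \/ (p3 -> p2)) -> (p2 /\ p3)): 1 > 0.59, so result = 0.59
(((~p2 \/ (p3 -> p2)) -> (p2 /\ p3)) -> p1): 0.59 > 0.01, so result = 0.01
((~p2 \/ p2) -> (((~p2 \/ (p3 -> p2)) -> (p2 /\ p3)) -> p1)): 0.69 > 0.01, so result = 0.01
~p2: Gödel ¬ of 0.69 = 0 (operand ≠ 0)
(p1 -> ~p2): 0.01 > 0, so result = 0
(((~p2 \/ p2) -> (((~p2 \/ (p3 -> p2)) -> (p2 /\ p3)) -> p1)) \/ (p1 -> ~p2)) = max(0.01, 0) = 0.01

0.01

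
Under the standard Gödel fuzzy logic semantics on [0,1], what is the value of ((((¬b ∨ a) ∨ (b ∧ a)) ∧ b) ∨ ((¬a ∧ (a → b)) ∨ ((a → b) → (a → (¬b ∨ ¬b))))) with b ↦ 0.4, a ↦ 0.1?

0.10

¬b: Gödel ¬ of 0.4 = 0 (operand ≠ 0)
(¬b ∨ a) = max(0, 0.1) = 0.1
(b ∧ a) = min(0.4, 0.1) = 0.1
((¬b ∨ a) ∨ (b ∧ a)) = max(0.1, 0.1) = 0.1
(((¬b ∨ a) ∨ (b ∧ a)) ∧ b) = min(0.1, 0.4) = 0.1
¬a: Gödel ¬ of 0.1 = 0 (operand ≠ 0)
(a → b): 0.1 ≤ 0.4, so result = 1
(¬a ∧ (a → b)) = min(0, 1) = 0
(a → b): 0.1 ≤ 0.4, so result = 1
¬b: Gödel ¬ of 0.4 = 0 (operand ≠ 0)
¬b: Gödel ¬ of 0.4 = 0 (operand ≠ 0)
(¬b ∨ ¬b) = max(0, 0) = 0
(a → (¬b ∨ ¬b)): 0.1 > 0, so result = 0
((a → b) → (a → (¬b ∨ ¬b))): 1 > 0, so result = 0
((¬a ∧ (a → b)) ∨ ((a → b) → (a → (¬b ∨ ¬b)))) = max(0, 0) = 0
((((¬b ∨ a) ∨ (b ∧ a)) ∧ b) ∨ ((¬a ∧ (a → b)) ∨ ((a → b) → (a → (¬b ∨ ¬b))))) = max(0.1, 0) = 0.1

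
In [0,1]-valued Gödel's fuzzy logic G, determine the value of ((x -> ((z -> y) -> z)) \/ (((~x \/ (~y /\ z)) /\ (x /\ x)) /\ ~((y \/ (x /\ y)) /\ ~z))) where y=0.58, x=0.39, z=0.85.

1.00

(z -> y): 0.85 > 0.58, so result = 0.58
((z -> y) -> z): 0.58 ≤ 0.85, so result = 1
(x -> ((z -> y) -> z)): 0.39 ≤ 1, so result = 1
~x: Gödel ¬ of 0.39 = 0 (operand ≠ 0)
~y: Gödel ¬ of 0.58 = 0 (operand ≠ 0)
(~y /\ z) = min(0, 0.85) = 0
(~x \/ (~y /\ z)) = max(0, 0) = 0
(x /\ x) = min(0.39, 0.39) = 0.39
((~x \/ (~y /\ z)) /\ (x /\ x)) = min(0, 0.39) = 0
(x /\ y) = min(0.39, 0.58) = 0.39
(y \/ (x /\ y)) = max(0.58, 0.39) = 0.58
~z: Gödel ¬ of 0.85 = 0 (operand ≠ 0)
((y \/ (x /\ y)) /\ ~z) = min(0.58, 0) = 0
~((y \/ (x /\ y)) /\ ~z): Gödel ¬ of 0 = 1 (operand is 0)
(((~x \/ (~y /\ z)) /\ (x /\ x)) /\ ~((y \/ (x /\ y)) /\ ~z)) = min(0, 1) = 0
((x -> ((z -> y) -> z)) \/ (((~x \/ (~y /\ z)) /\ (x /\ x)) /\ ~((y \/ (x /\ y)) /\ ~z))) = max(1, 0) = 1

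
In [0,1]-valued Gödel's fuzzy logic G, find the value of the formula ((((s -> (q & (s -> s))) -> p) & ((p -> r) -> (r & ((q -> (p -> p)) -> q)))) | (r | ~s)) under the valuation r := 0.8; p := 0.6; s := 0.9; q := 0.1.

0.80

(s -> s): 0.9 ≤ 0.9, so result = 1
(q & (s -> s)) = min(0.1, 1) = 0.1
(s -> (q & (s -> s))): 0.9 > 0.1, so result = 0.1
((s -> (q & (s -> s))) -> p): 0.1 ≤ 0.6, so result = 1
(p -> r): 0.6 ≤ 0.8, so result = 1
(p -> p): 0.6 ≤ 0.6, so result = 1
(q -> (p -> p)): 0.1 ≤ 1, so result = 1
((q -> (p -> p)) -> q): 1 > 0.1, so result = 0.1
(r & ((q -> (p -> p)) -> q)) = min(0.8, 0.1) = 0.1
((p -> r) -> (r & ((q -> (p -> p)) -> q))): 1 > 0.1, so result = 0.1
(((s -> (q & (s -> s))) -> p) & ((p -> r) -> (r & ((q -> (p -> p)) -> q)))) = min(1, 0.1) = 0.1
~s: Gödel ¬ of 0.9 = 0 (operand ≠ 0)
(r | ~s) = max(0.8, 0) = 0.8
((((s -> (q & (s -> s))) -> p) & ((p -> r) -> (r & ((q -> (p -> p)) -> q)))) | (r | ~s)) = max(0.1, 0.8) = 0.8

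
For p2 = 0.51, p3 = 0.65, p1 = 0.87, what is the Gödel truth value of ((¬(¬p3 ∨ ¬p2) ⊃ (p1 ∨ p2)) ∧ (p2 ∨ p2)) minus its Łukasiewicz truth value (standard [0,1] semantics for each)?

0.00

Gödel evaluation:
  ¬p3: Gödel ¬ of 0.65 = 0 (operand ≠ 0)
  ¬p2: Gödel ¬ of 0.51 = 0 (operand ≠ 0)
  (¬p3 ∨ ¬p2) = max(0, 0) = 0
  ¬(¬p3 ∨ ¬p2): Gödel ¬ of 0 = 1 (operand is 0)
  (p1 ∨ p2) = max(0.87, 0.51) = 0.87
  (¬(¬p3 ∨ ¬p2) ⊃ (p1 ∨ p2)): 1 > 0.87, so result = 0.87
  (p2 ∨ p2) = max(0.51, 0.51) = 0.51
  ((¬(¬p3 ∨ ¬p2) ⊃ (p1 ∨ p2)) ∧ (p2 ∨ p2)) = min(0.87, 0.51) = 0.51
  Gödel value = 0.51
Łukasiewicz evaluation:
  ¬p3: Łukasiewicz ¬ gives 1 − 0.65 = 0.35
  ¬p2: Łukasiewicz ¬ gives 1 − 0.51 = 0.49
  (¬p3 ∨ ¬p2) = max(0.35, 0.49) = 0.49
  ¬(¬p3 ∨ ¬p2): Łukasiewicz ¬ gives 1 − 0.49 = 0.51
  (p1 ∨ p2) = max(0.87, 0.51) = 0.87
  (¬(¬p3 ∨ ¬p2) ⊃ (p1 ∨ p2)): min(1, 1 − 0.51 + 0.87) = 1
  (p2 ∨ p2) = max(0.51, 0.51) = 0.51
  ((¬(¬p3 ∨ ¬p2) ⊃ (p1 ∨ p2)) ∧ (p2 ∨ p2)) = min(1, 0.51) = 0.51
  Łukasiewicz value = 0.51
Difference: 0.51 − 0.51 = 0.00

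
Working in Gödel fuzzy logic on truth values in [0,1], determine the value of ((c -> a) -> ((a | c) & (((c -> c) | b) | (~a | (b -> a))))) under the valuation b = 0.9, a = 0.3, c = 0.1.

(c -> a): 0.1 ≤ 0.3, so result = 1
(a | c) = max(0.3, 0.1) = 0.3
(c -> c): 0.1 ≤ 0.1, so result = 1
((c -> c) | b) = max(1, 0.9) = 1
~a: Gödel ¬ of 0.3 = 0 (operand ≠ 0)
(b -> a): 0.9 > 0.3, so result = 0.3
(~a | (b -> a)) = max(0, 0.3) = 0.3
(((c -> c) | b) | (~a | (b -> a))) = max(1, 0.3) = 1
((a | c) & (((c -> c) | b) | (~a | (b -> a)))) = min(0.3, 1) = 0.3
((c -> a) -> ((a | c) & (((c -> c) | b) | (~a | (b -> a))))): 1 > 0.3, so result = 0.3

0.30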